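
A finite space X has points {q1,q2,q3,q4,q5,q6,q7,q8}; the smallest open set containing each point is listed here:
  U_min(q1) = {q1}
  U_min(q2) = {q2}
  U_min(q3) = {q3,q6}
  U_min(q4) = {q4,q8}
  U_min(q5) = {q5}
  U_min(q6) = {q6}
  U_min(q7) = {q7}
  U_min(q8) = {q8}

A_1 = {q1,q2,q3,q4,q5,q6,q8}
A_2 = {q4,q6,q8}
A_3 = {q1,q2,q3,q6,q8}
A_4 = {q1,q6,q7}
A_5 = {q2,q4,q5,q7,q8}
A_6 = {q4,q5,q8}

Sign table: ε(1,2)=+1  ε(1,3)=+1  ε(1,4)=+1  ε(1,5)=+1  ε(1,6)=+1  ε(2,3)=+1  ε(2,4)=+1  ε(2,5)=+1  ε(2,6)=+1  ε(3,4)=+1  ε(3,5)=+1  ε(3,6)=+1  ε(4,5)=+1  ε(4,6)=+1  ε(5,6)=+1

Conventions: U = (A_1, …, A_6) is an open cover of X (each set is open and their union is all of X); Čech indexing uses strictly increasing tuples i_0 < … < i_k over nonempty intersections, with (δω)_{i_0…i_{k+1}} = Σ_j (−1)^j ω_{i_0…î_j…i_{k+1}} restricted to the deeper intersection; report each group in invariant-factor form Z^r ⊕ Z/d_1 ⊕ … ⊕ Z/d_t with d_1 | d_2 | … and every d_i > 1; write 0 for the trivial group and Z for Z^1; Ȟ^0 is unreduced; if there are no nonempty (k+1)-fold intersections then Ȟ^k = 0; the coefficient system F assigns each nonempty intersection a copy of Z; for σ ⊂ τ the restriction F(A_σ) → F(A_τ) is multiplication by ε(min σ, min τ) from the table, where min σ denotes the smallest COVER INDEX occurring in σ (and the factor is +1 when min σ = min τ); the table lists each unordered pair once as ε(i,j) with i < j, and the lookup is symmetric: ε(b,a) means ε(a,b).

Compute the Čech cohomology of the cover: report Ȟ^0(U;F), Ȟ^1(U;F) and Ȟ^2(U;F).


Ȟ^0 = Z,  Ȟ^1 = Z,  Ȟ^2 = 0

nonempty intersections:
  A12={q4,q6,q8} A13={q1,q2,q3,q6,q8} A14={q1,q6} A15={q2,q4,q5,q8} A16={q4,q5,q8} A23={q6,q8} A24={q6} A25={q4,q8} A26={q4,q8} A34={q1,q6} A35={q2,q8} A36={q8} A45={q7} A56={q4,q5,q8}
  A123={q6,q8} A124={q6} A125={q4,q8} A126={q4,q8} A134={q1,q6} A135={q2,q8} A136={q8} A156={q4,q5,q8} A234={q6} A235={q8} A236={q8} A256={q4,q8} A356={q8}
  A1234={q6} A1235={q8} A1236={q8} A1256={q4,q8} A1356={q8} A2356={q8}
  A12356={q8}
C dims 6,14,13,6; δ0: rk 5, SNF 1^5; δ1: rk 8, SNF 1^8; δ2: rk 5, SNF 1^5
Ȟ^0: (6−5)−0=1 ⇒ Z
Ȟ^1: (14−8)−5=1 ⇒ Z
Ȟ^2: (13−5)−8=0 ⇒ 0


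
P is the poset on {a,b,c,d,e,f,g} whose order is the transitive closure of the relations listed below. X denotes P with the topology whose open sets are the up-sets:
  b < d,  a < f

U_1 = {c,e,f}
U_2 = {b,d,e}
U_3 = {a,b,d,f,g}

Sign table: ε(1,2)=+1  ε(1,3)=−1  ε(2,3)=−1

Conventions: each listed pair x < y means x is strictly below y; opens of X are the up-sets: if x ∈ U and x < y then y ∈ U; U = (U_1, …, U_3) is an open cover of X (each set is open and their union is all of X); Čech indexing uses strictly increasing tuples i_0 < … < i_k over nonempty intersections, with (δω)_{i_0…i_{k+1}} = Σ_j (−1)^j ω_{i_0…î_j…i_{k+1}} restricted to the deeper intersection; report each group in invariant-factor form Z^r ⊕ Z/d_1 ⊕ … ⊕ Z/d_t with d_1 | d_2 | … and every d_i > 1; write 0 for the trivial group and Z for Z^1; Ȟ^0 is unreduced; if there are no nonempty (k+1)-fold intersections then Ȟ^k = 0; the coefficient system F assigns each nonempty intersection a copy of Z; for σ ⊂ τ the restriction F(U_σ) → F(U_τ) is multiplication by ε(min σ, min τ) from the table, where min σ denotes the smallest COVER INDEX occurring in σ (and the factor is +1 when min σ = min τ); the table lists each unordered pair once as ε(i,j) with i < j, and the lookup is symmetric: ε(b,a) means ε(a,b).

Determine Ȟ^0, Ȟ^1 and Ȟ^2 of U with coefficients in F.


nerve simplices:
  U12={e} U13={f} U23={b,d}
C dims 3,3; δ0: rk 2, SNF 1^2
degree 0: 3−2−0 = 1 → Ȟ^0 ≅ Z
degree 1: 3−0−2 = 1 → Ȟ^1 ≅ Z
degree 2: 0−0−0 = 0 → Ȟ^2 ≅ 0

Ȟ^0 = Z,  Ȟ^1 = Z,  Ȟ^2 = 0


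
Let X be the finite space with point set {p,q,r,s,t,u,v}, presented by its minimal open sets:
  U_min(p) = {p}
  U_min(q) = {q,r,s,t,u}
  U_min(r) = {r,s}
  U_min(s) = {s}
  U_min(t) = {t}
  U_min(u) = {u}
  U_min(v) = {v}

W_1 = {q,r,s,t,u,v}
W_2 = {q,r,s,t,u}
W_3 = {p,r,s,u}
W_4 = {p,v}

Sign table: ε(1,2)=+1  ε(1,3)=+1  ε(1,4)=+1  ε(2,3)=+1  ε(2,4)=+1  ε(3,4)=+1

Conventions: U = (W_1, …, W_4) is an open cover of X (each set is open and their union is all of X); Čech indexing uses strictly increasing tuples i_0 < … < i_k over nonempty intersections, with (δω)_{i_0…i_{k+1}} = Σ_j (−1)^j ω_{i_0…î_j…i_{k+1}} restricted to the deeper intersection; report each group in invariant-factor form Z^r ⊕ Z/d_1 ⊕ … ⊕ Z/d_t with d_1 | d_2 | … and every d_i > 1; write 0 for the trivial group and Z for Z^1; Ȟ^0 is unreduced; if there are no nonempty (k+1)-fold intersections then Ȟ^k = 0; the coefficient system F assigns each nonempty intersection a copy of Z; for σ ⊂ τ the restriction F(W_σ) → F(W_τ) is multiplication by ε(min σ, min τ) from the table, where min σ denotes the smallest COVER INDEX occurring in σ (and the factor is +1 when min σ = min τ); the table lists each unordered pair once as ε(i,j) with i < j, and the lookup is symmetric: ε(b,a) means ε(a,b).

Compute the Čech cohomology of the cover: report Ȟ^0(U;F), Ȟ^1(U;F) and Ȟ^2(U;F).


nerve simplices:
  W12={q,r,s,t,u} W13={r,s,u} W14={v} W23={r,s,u} W34={p}
  W123={r,s,u}
C dims 4,5,1; δ0: rk 3, SNF 1^3; δ1: rk 1, SNF 1^1
degree 0: 4−3−0 = 1 → Ȟ^0 ≅ Z
degree 1: 5−1−3 = 1 → Ȟ^1 ≅ Z
degree 2: 1−0−1 = 0 → Ȟ^2 ≅ 0

Ȟ^0 = Z; Ȟ^1 = Z; Ȟ^2 = 0


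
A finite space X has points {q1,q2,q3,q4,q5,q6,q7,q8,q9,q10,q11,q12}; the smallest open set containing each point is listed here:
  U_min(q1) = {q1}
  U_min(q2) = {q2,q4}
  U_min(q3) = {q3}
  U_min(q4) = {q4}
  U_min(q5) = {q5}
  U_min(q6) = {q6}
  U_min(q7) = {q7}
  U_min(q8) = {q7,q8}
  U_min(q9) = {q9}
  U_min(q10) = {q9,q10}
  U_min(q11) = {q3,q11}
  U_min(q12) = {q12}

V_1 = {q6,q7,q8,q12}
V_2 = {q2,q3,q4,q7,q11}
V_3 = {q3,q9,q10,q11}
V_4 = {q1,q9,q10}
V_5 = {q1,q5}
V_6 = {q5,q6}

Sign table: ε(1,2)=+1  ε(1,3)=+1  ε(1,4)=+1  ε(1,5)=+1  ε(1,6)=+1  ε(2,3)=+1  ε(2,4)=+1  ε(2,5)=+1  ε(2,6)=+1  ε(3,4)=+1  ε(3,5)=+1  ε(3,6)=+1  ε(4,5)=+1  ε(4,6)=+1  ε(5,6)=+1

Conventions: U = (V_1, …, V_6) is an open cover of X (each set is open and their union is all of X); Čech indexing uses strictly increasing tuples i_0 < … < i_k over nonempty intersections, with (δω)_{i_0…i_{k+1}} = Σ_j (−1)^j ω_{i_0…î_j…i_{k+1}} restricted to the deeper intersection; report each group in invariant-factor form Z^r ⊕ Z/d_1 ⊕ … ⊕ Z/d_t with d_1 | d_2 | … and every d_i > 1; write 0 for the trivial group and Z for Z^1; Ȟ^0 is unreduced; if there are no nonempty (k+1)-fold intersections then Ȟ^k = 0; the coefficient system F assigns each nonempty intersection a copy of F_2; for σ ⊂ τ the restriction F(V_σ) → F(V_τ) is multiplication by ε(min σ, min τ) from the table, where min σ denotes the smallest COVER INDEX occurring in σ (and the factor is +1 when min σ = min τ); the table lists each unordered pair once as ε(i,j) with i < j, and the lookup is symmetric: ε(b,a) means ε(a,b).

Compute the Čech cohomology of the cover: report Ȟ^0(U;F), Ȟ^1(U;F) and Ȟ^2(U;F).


Ȟ^0 ≅ Z/2, Ȟ^1 ≅ Z/2, Ȟ^2 ≅ 0

nerve of the cover:
  V12={q7} V16={q6} V23={q3,q11} V34={q9,q10} V45={q1} V56={q5}
C dims 6,6; δ0: rk_F2 5
Ȟ^0 = (6 − 5) − 0 = 1, so Ȟ^0 ≅ Z/2
Ȟ^1 = (6 − 0) − 5 = 1, so Ȟ^1 ≅ Z/2
Ȟ^2 = (0 − 0) − 0 = 0, so Ȟ^2 ≅ 0


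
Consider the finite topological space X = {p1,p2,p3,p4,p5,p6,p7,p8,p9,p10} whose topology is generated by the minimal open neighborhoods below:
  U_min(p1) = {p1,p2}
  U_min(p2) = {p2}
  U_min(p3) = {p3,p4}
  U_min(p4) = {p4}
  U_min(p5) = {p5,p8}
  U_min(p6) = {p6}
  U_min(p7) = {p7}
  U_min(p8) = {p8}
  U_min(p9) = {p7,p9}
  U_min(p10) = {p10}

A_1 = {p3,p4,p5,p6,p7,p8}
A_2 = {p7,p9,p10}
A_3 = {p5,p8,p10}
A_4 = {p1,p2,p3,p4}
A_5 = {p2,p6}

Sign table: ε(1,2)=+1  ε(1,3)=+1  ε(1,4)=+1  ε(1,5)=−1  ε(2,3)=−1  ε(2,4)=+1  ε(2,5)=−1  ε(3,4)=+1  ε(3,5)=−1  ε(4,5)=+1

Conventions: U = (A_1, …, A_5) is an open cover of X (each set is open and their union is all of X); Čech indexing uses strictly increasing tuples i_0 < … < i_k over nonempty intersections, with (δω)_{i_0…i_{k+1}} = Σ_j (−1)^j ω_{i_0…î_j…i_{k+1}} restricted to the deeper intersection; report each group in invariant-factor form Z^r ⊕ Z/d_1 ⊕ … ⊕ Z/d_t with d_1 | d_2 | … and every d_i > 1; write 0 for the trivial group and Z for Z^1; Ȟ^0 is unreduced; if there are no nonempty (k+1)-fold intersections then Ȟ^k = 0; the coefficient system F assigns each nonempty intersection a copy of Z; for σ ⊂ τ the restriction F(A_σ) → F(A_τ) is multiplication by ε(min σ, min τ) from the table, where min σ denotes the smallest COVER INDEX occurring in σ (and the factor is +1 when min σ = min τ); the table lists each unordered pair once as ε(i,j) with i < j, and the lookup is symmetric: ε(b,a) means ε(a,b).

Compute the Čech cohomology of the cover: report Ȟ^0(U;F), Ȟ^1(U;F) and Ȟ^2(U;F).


nerve of the cover:
  A12={p7} A13={p5,p8} A14={p3,p4} A15={p6} A23={p10} A45={p2}
C dims 5,6; δ0: rk 5, SNF 1^4·2
Ȟ^0 = (5 − 5) − 0 = 0, so Ȟ^0 ≅ 0
Ȟ^1 = (6 − 0) − 5 = 1 plus torsion [2], so Ȟ^1 ≅ Z ⊕ Z/2
Ȟ^2 = (0 − 0) − 0 = 0, so Ȟ^2 ≅ 0

Ȟ^0 ≅ 0,  Ȟ^1 ≅ Z ⊕ Z/2,  Ȟ^2 ≅ 0


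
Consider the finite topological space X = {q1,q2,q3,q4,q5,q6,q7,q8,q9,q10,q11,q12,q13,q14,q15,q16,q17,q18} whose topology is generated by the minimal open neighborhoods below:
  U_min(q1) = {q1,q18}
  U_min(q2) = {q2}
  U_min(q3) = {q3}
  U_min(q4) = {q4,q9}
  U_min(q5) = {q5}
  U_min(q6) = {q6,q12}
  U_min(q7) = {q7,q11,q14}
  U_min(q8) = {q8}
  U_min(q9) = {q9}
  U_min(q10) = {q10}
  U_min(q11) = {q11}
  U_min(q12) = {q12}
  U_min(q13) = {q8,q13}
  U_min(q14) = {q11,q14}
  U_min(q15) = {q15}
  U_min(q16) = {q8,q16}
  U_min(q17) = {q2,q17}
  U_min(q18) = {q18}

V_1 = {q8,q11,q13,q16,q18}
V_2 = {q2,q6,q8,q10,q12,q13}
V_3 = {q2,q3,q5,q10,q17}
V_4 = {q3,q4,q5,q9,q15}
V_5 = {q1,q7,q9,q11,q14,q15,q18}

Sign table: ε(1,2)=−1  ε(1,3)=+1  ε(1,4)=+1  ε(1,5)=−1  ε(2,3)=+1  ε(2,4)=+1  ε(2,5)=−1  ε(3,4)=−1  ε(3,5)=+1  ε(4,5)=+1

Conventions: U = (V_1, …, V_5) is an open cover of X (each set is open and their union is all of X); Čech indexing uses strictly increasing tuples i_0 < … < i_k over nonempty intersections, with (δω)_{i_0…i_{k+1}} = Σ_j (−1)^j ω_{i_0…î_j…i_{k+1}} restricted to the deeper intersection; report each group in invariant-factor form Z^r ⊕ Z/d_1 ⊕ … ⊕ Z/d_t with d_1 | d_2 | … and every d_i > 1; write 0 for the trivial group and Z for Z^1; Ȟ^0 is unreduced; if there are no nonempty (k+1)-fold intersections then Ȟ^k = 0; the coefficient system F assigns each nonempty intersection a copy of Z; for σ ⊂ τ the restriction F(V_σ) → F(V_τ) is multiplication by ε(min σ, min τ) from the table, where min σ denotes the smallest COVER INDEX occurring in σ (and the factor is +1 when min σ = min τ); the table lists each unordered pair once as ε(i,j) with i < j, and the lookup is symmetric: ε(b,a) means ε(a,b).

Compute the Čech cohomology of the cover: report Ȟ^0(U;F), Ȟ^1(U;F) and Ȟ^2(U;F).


cover nerve:
  V12={q8,q13} V15={q11,q18} V23={q2,q10} V34={q3,q5} V45={q9,q15}
C dims 5,5; δ0: rk 5, SNF 1^4·2
Ȟ^0: (5−5)−0=0 ⇒ 0
Ȟ^1: (5−0)−5=0 plus torsion [2] ⇒ Z/2
Ȟ^2: (0−0)−0=0 ⇒ 0

Ȟ^0 ≅ 0; Ȟ^1 ≅ Z/2; Ȟ^2 ≅ 0


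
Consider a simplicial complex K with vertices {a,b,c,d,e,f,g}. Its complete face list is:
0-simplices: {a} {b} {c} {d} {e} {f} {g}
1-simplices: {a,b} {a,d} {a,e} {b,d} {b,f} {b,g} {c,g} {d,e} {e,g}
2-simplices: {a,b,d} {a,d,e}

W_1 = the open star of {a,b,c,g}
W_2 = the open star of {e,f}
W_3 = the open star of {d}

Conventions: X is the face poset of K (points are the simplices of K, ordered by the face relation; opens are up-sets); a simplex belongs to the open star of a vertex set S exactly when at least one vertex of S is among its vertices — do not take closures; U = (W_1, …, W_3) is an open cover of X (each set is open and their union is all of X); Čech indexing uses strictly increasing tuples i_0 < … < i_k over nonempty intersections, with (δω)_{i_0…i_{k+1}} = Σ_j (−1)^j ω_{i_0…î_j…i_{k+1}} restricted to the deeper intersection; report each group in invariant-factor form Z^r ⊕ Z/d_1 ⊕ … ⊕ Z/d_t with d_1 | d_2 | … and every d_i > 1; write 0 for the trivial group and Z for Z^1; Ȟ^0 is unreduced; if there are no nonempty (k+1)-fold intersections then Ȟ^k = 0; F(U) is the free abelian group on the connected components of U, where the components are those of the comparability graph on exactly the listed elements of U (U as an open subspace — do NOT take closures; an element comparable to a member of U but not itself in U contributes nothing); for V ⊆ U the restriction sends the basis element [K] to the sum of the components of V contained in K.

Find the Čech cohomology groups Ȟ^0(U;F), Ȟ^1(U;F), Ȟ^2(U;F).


nonempty overlaps:
  W1={{a},{b},{c},{g},{a,b},{a,d},{a,e},{b,d},{b,f},{b,g},{c,g},{e,g},{a,b,d},{a,d,e}} W2={{e},{f},{a,e},{b,f},{d,e},{e,g},{a,d,e}} W3={{d},{a,d},{b,d},{d,e},{a,b,d},{a,d,e}}
  W12={{a,e},{b,f},{e,g},{a,d,e}} W13={{a,d},{b,d},{a,b,d},{a,d,e}} W23={{d,e},{a,d,e}}
  W123={{a,d,e}}
components per intersection:
  W1: {{a},{b},{c},{g},{a,b},{a,d},{a,e},{b,d},{b,f},{b,g},{c,g},{e,g},{a,b,d},{a,d,e}}
  W2: {{e},{a,e},{d,e},{e,g},{a,d,e}} {{f},{b,f}}
  W3: {{d},{a,d},{b,d},{d,e},{a,b,d},{a,d,e}}
  W12: {{a,e},{a,d,e}} {{b,f}} {{e,g}}
  W13: {{a,d},{b,d},{a,b,d},{a,d,e}}
  W23: {{d,e},{a,d,e}}
  W123: {{a,d,e}}
C dims 4,5,1; δ0: rk 3, SNF 1^3; δ1: rk 1, SNF 1^1
degree 0: 4−3−0 = 1 → Ȟ^0 ≅ Z
degree 1: 5−1−3 = 1 → Ȟ^1 ≅ Z
degree 2: 1−0−1 = 0 → Ȟ^2 ≅ 0

Ȟ^0 = Z,  Ȟ^1 = Z,  Ȟ^2 = 0


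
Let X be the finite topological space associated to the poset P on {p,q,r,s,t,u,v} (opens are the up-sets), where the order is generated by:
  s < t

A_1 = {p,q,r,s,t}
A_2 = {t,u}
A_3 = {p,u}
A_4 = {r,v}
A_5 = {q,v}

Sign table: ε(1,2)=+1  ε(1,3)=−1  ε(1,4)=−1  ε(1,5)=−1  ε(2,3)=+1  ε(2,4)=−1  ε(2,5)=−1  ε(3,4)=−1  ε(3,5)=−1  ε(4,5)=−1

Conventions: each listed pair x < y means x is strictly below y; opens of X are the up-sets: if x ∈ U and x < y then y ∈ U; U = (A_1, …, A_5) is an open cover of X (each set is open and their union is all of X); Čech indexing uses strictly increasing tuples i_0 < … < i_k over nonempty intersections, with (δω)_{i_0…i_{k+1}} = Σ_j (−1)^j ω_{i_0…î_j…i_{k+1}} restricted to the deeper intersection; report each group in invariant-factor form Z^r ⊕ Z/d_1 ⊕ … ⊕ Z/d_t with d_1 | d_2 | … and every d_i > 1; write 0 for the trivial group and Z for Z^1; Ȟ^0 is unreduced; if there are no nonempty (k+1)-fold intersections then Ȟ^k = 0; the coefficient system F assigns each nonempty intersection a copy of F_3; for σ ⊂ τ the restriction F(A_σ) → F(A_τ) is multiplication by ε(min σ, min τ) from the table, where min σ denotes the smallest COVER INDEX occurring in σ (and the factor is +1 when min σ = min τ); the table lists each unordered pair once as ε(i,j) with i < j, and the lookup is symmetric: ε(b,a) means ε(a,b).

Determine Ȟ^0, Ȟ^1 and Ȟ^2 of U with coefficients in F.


Ȟ^0(U;F) ≅ 0, Ȟ^1(U;F) ≅ Z/3, Ȟ^2(U;F) ≅ 0

intersection data:
  A12={t} A13={p} A14={r} A15={q} A23={u} A45={v}
C dims 5,6; δ0: rk_F3 5
Ȟ^0 = (5 − 5) − 0 = 0, so Ȟ^0 ≅ 0
Ȟ^1 = (6 − 0) − 5 = 1, so Ȟ^1 ≅ Z/3
Ȟ^2 = (0 − 0) − 0 = 0, so Ȟ^2 ≅ 0


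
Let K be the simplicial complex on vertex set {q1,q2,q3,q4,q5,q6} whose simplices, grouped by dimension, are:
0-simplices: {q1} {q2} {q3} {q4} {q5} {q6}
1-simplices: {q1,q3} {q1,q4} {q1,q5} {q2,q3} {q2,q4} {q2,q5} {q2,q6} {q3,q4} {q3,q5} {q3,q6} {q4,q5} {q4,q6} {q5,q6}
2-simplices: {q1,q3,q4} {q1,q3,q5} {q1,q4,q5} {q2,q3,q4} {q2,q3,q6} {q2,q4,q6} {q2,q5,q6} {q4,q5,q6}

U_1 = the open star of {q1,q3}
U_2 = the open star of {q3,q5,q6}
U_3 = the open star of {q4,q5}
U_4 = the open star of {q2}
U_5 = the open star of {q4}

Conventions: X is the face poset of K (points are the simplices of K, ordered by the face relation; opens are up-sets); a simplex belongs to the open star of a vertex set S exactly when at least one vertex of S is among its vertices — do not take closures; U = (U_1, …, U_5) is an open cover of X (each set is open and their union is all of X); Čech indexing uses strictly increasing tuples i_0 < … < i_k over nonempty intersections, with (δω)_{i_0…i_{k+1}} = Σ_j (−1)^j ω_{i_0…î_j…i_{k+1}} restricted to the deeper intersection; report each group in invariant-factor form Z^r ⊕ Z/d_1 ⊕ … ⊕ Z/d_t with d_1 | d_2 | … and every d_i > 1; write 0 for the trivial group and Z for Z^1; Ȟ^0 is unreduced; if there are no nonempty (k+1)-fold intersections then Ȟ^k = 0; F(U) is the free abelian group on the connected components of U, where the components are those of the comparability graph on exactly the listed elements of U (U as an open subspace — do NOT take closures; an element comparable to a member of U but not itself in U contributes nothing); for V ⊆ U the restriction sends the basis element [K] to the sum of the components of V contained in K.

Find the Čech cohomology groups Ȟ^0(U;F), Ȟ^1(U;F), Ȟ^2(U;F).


nonempty intersections:
  U1={{q1},{q3},{q1,q3},{q1,q4},{q1,q5},{q2,q3},{q3,q4},{q3,q5},{q3,q6},{q1,q3,q4},{q1,q3,q5},{q1,q4,q5},{q2,q3,q4},{q2,q3,q6}} U2={{q3},{q5},{q6},{q1,q3},{q1,q5},{q2,q3},{q2,q5},{q2,q6},{q3,q4},{q3,q5},{q3,q6},{q4,q5},{q4,q6},{q5,q6},{q1,q3,q4},{q1,q3,q5},{q1,q4,q5},{q2,q3,q4},{q2,q3,q6},{q2,q4,q6},{q2,q5,q6},{q4,q5,q6}} U3={{q4},{q5},{q1,q4},{q1,q5},{q2,q4},{q2,q5},{q3,q4},{q3,q5},{q4,q5},{q4,q6},{q5,q6},{q1,q3,q4},{q1,q3,q5},{q1,q4,q5},{q2,q3,q4},{q2,q4,q6},{q2,q5,q6},{q4,q5,q6}} U4={{q2},{q2,q3},{q2,q4},{q2,q5},{q2,q6},{q2,q3,q4},{q2,q3,q6},{q2,q4,q6},{q2,q5,q6}} U5={{q4},{q1,q4},{q2,q4},{q3,q4},{q4,q5},{q4,q6},{q1,q3,q4},{q1,q4,q5},{q2,q3,q4},{q2,q4,q6},{q4,q5,q6}}
  U12={{q3},{q1,q3},{q1,q5},{q2,q3},{q3,q4},{q3,q5},{q3,q6},{q1,q3,q4},{q1,q3,q5},{q1,q4,q5},{q2,q3,q4},{q2,q3,q6}} U13={{q1,q4},{q1,q5},{q3,q4},{q3,q5},{q1,q3,q4},{q1,q3,q5},{q1,q4,q5},{q2,q3,q4}} U14={{q2,q3},{q2,q3,q4},{q2,q3,q6}} U15={{q1,q4},{q3,q4},{q1,q3,q4},{q1,q4,q5},{q2,q3,q4}} U23={{q5},{q1,q5},{q2,q5},{q3,q4},{q3,q5},{q4,q5},{q4,q6},{q5,q6},{q1,q3,q4},{q1,q3,q5},{q1,q4,q5},{q2,q3,q4},{q2,q4,q6},{q2,q5,q6},{q4,q5,q6}} U24={{q2,q3},{q2,q5},{q2,q6},{q2,q3,q4},{q2,q3,q6},{q2,q4,q6},{q2,q5,q6}} U25={{q3,q4},{q4,q5},{q4,q6},{q1,q3,q4},{q1,q4,q5},{q2,q3,q4},{q2,q4,q6},{q4,q5,q6}} U34={{q2,q4},{q2,q5},{q2,q3,q4},{q2,q4,q6},{q2,q5,q6}} U35={{q4},{q1,q4},{q2,q4},{q3,q4},{q4,q5},{q4,q6},{q1,q3,q4},{q1,q4,q5},{q2,q3,q4},{q2,q4,q6},{q4,q5,q6}} U45={{q2,q4},{q2,q3,q4},{q2,q4,q6}}
  U123={{q1,q5},{q3,q4},{q3,q5},{q1,q3,q4},{q1,q3,q5},{q1,q4,q5},{q2,q3,q4}} U124={{q2,q3},{q2,q3,q4},{q2,q3,q6}} U125={{q3,q4},{q1,q3,q4},{q1,q4,q5},{q2,q3,q4}} U134={{q2,q3,q4}} U135={{q1,q4},{q3,q4},{q1,q3,q4},{q1,q4,q5},{q2,q3,q4}} U145={{q2,q3,q4}} U234={{q2,q5},{q2,q3,q4},{q2,q4,q6},{q2,q5,q6}} U235={{q3,q4},{q4,q5},{q4,q6},{q1,q3,q4},{q1,q4,q5},{q2,q3,q4},{q2,q4,q6},{q4,q5,q6}} U245={{q2,q3,q4},{q2,q4,q6}} U345={{q2,q4},{q2,q3,q4},{q2,q4,q6}}
  U1234={{q2,q3,q4}} U1235={{q3,q4},{q1,q3,q4},{q1,q4,q5},{q2,q3,q4}} U1245={{q2,q3,q4}} U1345={{q2,q3,q4}} U2345={{q2,q3,q4},{q2,q4,q6}}
  U12345={{q2,q3,q4}}
components per intersection:
  U1: {{q1},{q3},{q1,q3},{q1,q4},{q1,q5},{q2,q3},{q3,q4},{q3,q5},{q3,q6},{q1,q3,q4},{q1,q3,q5},{q1,q4,q5},{q2,q3,q4},{q2,q3,q6}}
  U2: {{q3},{q5},{q6},{q1,q3},{q1,q5},{q2,q3},{q2,q5},{q2,q6},{q3,q4},{q3,q5},{q3,q6},{q4,q5},{q4,q6},{q5,q6},{q1,q3,q4},{q1,q3,q5},{q1,q4,q5},{q2,q3,q4},{q2,q3,q6},{q2,q4,q6},{q2,q5,q6},{q4,q5,q6}}
  U3: {{q4},{q5},{q1,q4},{q1,q5},{q2,q4},{q2,q5},{q3,q4},{q3,q5},{q4,q5},{q4,q6},{q5,q6},{q1,q3,q4},{q1,q3,q5},{q1,q4,q5},{q2,q3,q4},{q2,q4,q6},{q2,q5,q6},{q4,q5,q6}}
  U4: {{q2},{q2,q3},{q2,q4},{q2,q5},{q2,q6},{q2,q3,q4},{q2,q3,q6},{q2,q4,q6},{q2,q5,q6}}
  U5: {{q4},{q1,q4},{q2,q4},{q3,q4},{q4,q5},{q4,q6},{q1,q3,q4},{q1,q4,q5},{q2,q3,q4},{q2,q4,q6},{q4,q5,q6}}
  U12: {{q3},{q1,q3},{q1,q5},{q2,q3},{q3,q4},{q3,q5},{q3,q6},{q1,q3,q4},{q1,q3,q5},{q1,q4,q5},{q2,q3,q4},{q2,q3,q6}}
  U13: {{q1,q4},{q1,q5},{q3,q4},{q3,q5},{q1,q3,q4},{q1,q3,q5},{q1,q4,q5},{q2,q3,q4}}
  U14: {{q2,q3},{q2,q3,q4},{q2,q3,q6}}
  U15: {{q1,q4},{q3,q4},{q1,q3,q4},{q1,q4,q5},{q2,q3,q4}}
  U23: {{q5},{q1,q5},{q2,q5},{q3,q5},{q4,q5},{q4,q6},{q5,q6},{q1,q3,q5},{q1,q4,q5},{q2,q4,q6},{q2,q5,q6},{q4,q5,q6}} {{q3,q4},{q1,q3,q4},{q2,q3,q4}}
  U24: {{q2,q3},{q2,q5},{q2,q6},{q2,q3,q4},{q2,q3,q6},{q2,q4,q6},{q2,q5,q6}}
  U25: {{q3,q4},{q1,q3,q4},{q2,q3,q4}} {{q4,q5},{q4,q6},{q1,q4,q5},{q2,q4,q6},{q4,q5,q6}}
  U34: {{q2,q4},{q2,q3,q4},{q2,q4,q6}} {{q2,q5},{q2,q5,q6}}
  U35: {{q4},{q1,q4},{q2,q4},{q3,q4},{q4,q5},{q4,q6},{q1,q3,q4},{q1,q4,q5},{q2,q3,q4},{q2,q4,q6},{q4,q5,q6}}
  U45: {{q2,q4},{q2,q3,q4},{q2,q4,q6}}
  U123: {{q1,q5},{q3,q5},{q1,q3,q5},{q1,q4,q5}} {{q3,q4},{q1,q3,q4},{q2,q3,q4}}
  U124: {{q2,q3},{q2,q3,q4},{q2,q3,q6}}
  U125: {{q3,q4},{q1,q3,q4},{q2,q3,q4}} {{q1,q4,q5}}
  U134: {{q2,q3,q4}}
  U135: {{q1,q4},{q3,q4},{q1,q3,q4},{q1,q4,q5},{q2,q3,q4}}
  U145: {{q2,q3,q4}}
  U234: {{q2,q5},{q2,q5,q6}} {{q2,q3,q4}} {{q2,q4,q6}}
  U235: {{q3,q4},{q1,q3,q4},{q2,q3,q4}} {{q4,q5},{q4,q6},{q1,q4,q5},{q2,q4,q6},{q4,q5,q6}}
  U245: {{q2,q3,q4}} {{q2,q4,q6}}
  U345: {{q2,q4},{q2,q3,q4},{q2,q4,q6}}
  U1234: {{q2,q3,q4}}
  U1235: {{q3,q4},{q1,q3,q4},{q2,q3,q4}} {{q1,q4,q5}}
  U1245: {{q2,q3,q4}}
  U1345: {{q2,q3,q4}}
  U2345: {{q2,q3,q4}} {{q2,q4,q6}}
  U12345: {{q2,q3,q4}}
C dims 5,13,16,7; δ0: rk 4, SNF 1^4; δ1: rk 9, SNF 1^9; δ2: rk 6, SNF 1^6
Ȟ^0: (5−4)−0=1 ⇒ Z
Ȟ^1: (13−9)−4=0 ⇒ 0
Ȟ^2: (16−6)−9=1 ⇒ Z

Ȟ^0(U;F) ≅ Z; Ȟ^1(U;F) ≅ 0; Ȟ^2(U;F) ≅ Z


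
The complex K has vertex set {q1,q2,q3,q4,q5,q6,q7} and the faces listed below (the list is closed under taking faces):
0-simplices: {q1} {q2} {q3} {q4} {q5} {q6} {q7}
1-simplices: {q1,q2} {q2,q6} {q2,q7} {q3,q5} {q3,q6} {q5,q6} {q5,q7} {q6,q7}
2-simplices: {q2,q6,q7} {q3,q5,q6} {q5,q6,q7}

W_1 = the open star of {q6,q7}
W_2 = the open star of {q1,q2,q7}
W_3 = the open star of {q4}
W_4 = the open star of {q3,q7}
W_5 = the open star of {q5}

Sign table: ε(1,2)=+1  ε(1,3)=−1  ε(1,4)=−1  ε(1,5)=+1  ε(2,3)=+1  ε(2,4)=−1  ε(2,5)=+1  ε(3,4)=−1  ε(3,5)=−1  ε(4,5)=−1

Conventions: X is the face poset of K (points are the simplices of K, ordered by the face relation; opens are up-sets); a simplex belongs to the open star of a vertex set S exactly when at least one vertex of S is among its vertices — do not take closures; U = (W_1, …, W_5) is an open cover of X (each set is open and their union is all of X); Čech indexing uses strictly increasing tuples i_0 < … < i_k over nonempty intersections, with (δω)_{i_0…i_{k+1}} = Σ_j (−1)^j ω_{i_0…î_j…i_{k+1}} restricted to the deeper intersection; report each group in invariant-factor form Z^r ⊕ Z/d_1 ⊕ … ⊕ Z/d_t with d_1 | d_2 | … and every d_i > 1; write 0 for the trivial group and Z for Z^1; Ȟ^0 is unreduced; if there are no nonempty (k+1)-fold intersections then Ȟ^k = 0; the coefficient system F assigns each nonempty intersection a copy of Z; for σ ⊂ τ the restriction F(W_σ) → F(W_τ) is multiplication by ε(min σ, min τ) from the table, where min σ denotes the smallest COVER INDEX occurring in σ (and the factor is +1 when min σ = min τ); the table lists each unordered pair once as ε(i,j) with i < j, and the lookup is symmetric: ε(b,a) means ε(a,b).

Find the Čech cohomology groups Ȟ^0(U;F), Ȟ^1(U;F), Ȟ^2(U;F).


Ȟ^0 = Z^2, Ȟ^1 = 0 and Ȟ^2 = 0

intersection data:
  W1={{q6},{q7},{q2,q6},{q2,q7},{q3,q6},{q5,q6},{q5,q7},{q6,q7},{q2,q6,q7},{q3,q5,q6},{q5,q6,q7}} W2={{q1},{q2},{q7},{q1,q2},{q2,q6},{q2,q7},{q5,q7},{q6,q7},{q2,q6,q7},{q5,q6,q7}} W3={{q4}} W4={{q3},{q7},{q2,q7},{q3,q5},{q3,q6},{q5,q7},{q6,q7},{q2,q6,q7},{q3,q5,q6},{q5,q6,q7}} W5={{q5},{q3,q5},{q5,q6},{q5,q7},{q3,q5,q6},{q5,q6,q7}}
  W12={{q7},{q2,q6},{q2,q7},{q5,q7},{q6,q7},{q2,q6,q7},{q5,q6,q7}} W14={{q7},{q2,q7},{q3,q6},{q5,q7},{q6,q7},{q2,q6,q7},{q3,q5,q6},{q5,q6,q7}} W15={{q5,q6},{q5,q7},{q3,q5,q6},{q5,q6,q7}} W24={{q7},{q2,q7},{q5,q7},{q6,q7},{q2,q6,q7},{q5,q6,q7}} W25={{q5,q7},{q5,q6,q7}} W45={{q3,q5},{q5,q7},{q3,q5,q6},{q5,q6,q7}}
  W124={{q7},{q2,q7},{q5,q7},{q6,q7},{q2,q6,q7},{q5,q6,q7}} W125={{q5,q7},{q5,q6,q7}} W145={{q5,q7},{q3,q5,q6},{q5,q6,q7}} W245={{q5,q7},{q5,q6,q7}}
  W1245={{q5,q7},{q5,q6,q7}}
C dims 5,6,4,1; δ0: rk 3, SNF 1^3; δ1: rk 3, SNF 1^3; δ2: rk 1, SNF 1^1
Ȟ^0 = (5 − 3) − 0 = 2, so Ȟ^0 ≅ Z^2
Ȟ^1 = (6 − 3) − 3 = 0, so Ȟ^1 ≅ 0
Ȟ^2 = (4 − 1) − 3 = 0, so Ȟ^2 ≅ 0


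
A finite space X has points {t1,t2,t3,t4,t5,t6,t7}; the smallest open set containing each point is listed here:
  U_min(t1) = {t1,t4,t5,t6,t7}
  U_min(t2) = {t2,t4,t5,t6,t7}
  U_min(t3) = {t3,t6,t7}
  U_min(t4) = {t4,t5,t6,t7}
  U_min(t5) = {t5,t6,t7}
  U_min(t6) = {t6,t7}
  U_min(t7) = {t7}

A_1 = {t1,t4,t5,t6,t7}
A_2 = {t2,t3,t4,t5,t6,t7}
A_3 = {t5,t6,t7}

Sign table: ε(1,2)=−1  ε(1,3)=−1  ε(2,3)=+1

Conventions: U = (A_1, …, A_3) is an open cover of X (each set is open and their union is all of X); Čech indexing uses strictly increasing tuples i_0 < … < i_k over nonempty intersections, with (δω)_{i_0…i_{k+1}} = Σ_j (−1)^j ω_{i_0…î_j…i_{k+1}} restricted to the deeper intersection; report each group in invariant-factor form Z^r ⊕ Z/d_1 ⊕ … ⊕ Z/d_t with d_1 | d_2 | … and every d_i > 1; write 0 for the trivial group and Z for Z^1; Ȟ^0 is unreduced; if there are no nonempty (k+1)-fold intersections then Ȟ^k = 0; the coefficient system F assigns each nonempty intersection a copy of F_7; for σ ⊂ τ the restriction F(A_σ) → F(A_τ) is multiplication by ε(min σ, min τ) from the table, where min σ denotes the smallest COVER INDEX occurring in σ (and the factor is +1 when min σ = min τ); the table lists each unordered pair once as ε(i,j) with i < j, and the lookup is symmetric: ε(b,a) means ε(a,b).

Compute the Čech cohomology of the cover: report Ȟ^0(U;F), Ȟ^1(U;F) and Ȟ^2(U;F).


nerve of the cover:
  A12={t4,t5,t6,t7} A13={t5,t6,t7} A23={t5,t6,t7}
  A123={t5,t6,t7}
C dims 3,3,1; δ0: rk_F7 2; δ1: rk_F7 1
Ȟ^0 = (3 − 2) − 0 = 1, so Ȟ^0 ≅ Z/7
Ȟ^1 = (3 − 1) − 2 = 0, so Ȟ^1 ≅ 0
Ȟ^2 = (1 − 0) − 1 = 0, so Ȟ^2 ≅ 0

Ȟ^0 ≅ Z/7, Ȟ^1 ≅ 0, Ȟ^2 ≅ 0


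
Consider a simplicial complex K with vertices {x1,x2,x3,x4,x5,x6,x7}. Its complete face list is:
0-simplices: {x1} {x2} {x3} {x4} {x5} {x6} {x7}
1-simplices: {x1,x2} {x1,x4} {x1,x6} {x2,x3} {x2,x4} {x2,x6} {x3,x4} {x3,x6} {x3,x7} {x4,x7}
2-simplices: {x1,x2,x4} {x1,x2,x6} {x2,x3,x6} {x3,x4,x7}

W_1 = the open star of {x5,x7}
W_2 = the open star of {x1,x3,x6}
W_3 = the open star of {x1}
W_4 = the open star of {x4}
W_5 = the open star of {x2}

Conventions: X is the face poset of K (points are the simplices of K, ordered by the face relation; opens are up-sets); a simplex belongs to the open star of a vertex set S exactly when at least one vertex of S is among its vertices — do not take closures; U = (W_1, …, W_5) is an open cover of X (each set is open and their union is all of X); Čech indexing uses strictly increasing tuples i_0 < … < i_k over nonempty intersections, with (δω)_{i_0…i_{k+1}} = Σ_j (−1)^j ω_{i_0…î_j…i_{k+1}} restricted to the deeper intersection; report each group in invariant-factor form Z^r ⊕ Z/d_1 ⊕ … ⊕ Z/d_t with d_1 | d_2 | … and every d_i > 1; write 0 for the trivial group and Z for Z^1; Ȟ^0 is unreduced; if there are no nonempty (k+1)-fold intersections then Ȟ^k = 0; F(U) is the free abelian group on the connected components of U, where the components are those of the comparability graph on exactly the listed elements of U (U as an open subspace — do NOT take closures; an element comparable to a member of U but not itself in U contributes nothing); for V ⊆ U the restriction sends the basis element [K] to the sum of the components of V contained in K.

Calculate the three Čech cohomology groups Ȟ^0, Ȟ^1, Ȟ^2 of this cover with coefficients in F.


intersection data:
  W1={{x5},{x7},{x3,x7},{x4,x7},{x3,x4,x7}} W2={{x1},{x3},{x6},{x1,x2},{x1,x4},{x1,x6},{x2,x3},{x2,x6},{x3,x4},{x3,x6},{x3,x7},{x1,x2,x4},{x1,x2,x6},{x2,x3,x6},{x3,x4,x7}} W3={{x1},{x1,x2},{x1,x4},{x1,x6},{x1,x2,x4},{x1,x2,x6}} W4={{x4},{x1,x4},{x2,x4},{x3,x4},{x4,x7},{x1,x2,x4},{x3,x4,x7}} W5={{x2},{x1,x2},{x2,x3},{x2,x4},{x2,x6},{x1,x2,x4},{x1,x2,x6},{x2,x3,x6}}
  W12={{x3,x7},{x3,x4,x7}} W14={{x4,x7},{x3,x4,x7}} W23={{x1},{x1,x2},{x1,x4},{x1,x6},{x1,x2,x4},{x1,x2,x6}} W24={{x1,x4},{x3,x4},{x1,x2,x4},{x3,x4,x7}} W25={{x1,x2},{x2,x3},{x2,x6},{x1,x2,x4},{x1,x2,x6},{x2,x3,x6}} W34={{x1,x4},{x1,x2,x4}} W35={{x1,x2},{x1,x2,x4},{x1,x2,x6}} W45={{x2,x4},{x1,x2,x4}}
  W124={{x3,x4,x7}} W234={{x1,x4},{x1,x2,x4}} W235={{x1,x2},{x1,x2,x4},{x1,x2,x6}} W245={{x1,x2,x4}} W345={{x1,x2,x4}}
  W2345={{x1,x2,x4}}
components per intersection:
  W1: {{x5}} {{x7},{x3,x7},{x4,x7},{x3,x4,x7}}
  W2: {{x1},{x3},{x6},{x1,x2},{x1,x4},{x1,x6},{x2,x3},{x2,x6},{x3,x4},{x3,x6},{x3,x7},{x1,x2,x4},{x1,x2,x6},{x2,x3,x6},{x3,x4,x7}}
  W3: {{x1},{x1,x2},{x1,x4},{x1,x6},{x1,x2,x4},{x1,x2,x6}}
  W4: {{x4},{x1,x4},{x2,x4},{x3,x4},{x4,x7},{x1,x2,x4},{x3,x4,x7}}
  W5: {{x2},{x1,x2},{x2,x3},{x2,x4},{x2,x6},{x1,x2,x4},{x1,x2,x6},{x2,x3,x6}}
  W12: {{x3,x7},{x3,x4,x7}}
  W14: {{x4,x7},{x3,x4,x7}}
  W23: {{x1},{x1,x2},{x1,x4},{x1,x6},{x1,x2,x4},{x1,x2,x6}}
  W24: {{x1,x4},{x1,x2,x4}} {{x3,x4},{x3,x4,x7}}
  W25: {{x1,x2},{x2,x3},{x2,x6},{x1,x2,x4},{x1,x2,x6},{x2,x3,x6}}
  W34: {{x1,x4},{x1,x2,x4}}
  W35: {{x1,x2},{x1,x2,x4},{x1,x2,x6}}
  W45: {{x2,x4},{x1,x2,x4}}
  W124: {{x3,x4,x7}}
  W234: {{x1,x4},{x1,x2,x4}}
  W235: {{x1,x2},{x1,x2,x4},{x1,x2,x6}}
  W245: {{x1,x2,x4}}
  W345: {{x1,x2,x4}}
  W2345: {{x1,x2,x4}}
C dims 6,9,5,1; δ0: rk 4, SNF 1^4; δ1: rk 4, SNF 1^4; δ2: rk 1, SNF 1^1
Ȟ^0 = (6 − 4) − 0 = 2, so Ȟ^0 ≅ Z^2
Ȟ^1 = (9 − 4) − 4 = 1, so Ȟ^1 ≅ Z
Ȟ^2 = (5 − 1) − 4 = 0, so Ȟ^2 ≅ 0

Ȟ^0 ≅ Z^2, Ȟ^1 ≅ Z, Ȟ^2 ≅ 0


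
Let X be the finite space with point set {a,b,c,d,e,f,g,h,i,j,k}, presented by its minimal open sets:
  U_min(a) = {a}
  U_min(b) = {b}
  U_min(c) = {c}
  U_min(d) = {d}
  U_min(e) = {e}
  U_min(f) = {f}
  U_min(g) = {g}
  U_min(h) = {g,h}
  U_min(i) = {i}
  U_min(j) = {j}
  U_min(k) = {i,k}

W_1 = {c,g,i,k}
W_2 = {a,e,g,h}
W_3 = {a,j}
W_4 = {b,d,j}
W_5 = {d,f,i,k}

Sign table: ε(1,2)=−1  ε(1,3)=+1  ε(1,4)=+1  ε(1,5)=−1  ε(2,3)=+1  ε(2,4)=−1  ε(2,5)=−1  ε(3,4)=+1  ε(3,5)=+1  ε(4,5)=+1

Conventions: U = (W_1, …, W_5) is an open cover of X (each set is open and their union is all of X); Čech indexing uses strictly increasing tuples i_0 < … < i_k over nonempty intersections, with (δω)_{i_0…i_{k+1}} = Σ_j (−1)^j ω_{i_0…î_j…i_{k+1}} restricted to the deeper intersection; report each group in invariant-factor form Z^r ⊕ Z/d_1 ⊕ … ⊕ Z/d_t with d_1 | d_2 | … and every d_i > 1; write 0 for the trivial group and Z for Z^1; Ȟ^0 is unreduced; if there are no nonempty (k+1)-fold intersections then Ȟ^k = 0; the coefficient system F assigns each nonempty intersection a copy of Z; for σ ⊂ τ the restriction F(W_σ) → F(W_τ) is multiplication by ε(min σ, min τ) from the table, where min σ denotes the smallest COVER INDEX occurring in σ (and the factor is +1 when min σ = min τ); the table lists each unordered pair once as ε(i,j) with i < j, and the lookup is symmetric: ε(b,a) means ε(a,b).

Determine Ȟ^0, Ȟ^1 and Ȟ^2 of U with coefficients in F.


Ȟ^0 = Z, Ȟ^1 = Z and Ȟ^2 = 0

nerve of the cover:
  W12={g} W15={i,k} W23={a} W34={j} W45={d}
C dims 5,5; δ0: rk 4, SNF 1^4
Ȟ^0 = (5 − 4) − 0 = 1, so Ȟ^0 ≅ Z
Ȟ^1 = (5 − 0) − 4 = 1, so Ȟ^1 ≅ Z
Ȟ^2 = (0 − 0) − 0 = 0, so Ȟ^2 ≅ 0


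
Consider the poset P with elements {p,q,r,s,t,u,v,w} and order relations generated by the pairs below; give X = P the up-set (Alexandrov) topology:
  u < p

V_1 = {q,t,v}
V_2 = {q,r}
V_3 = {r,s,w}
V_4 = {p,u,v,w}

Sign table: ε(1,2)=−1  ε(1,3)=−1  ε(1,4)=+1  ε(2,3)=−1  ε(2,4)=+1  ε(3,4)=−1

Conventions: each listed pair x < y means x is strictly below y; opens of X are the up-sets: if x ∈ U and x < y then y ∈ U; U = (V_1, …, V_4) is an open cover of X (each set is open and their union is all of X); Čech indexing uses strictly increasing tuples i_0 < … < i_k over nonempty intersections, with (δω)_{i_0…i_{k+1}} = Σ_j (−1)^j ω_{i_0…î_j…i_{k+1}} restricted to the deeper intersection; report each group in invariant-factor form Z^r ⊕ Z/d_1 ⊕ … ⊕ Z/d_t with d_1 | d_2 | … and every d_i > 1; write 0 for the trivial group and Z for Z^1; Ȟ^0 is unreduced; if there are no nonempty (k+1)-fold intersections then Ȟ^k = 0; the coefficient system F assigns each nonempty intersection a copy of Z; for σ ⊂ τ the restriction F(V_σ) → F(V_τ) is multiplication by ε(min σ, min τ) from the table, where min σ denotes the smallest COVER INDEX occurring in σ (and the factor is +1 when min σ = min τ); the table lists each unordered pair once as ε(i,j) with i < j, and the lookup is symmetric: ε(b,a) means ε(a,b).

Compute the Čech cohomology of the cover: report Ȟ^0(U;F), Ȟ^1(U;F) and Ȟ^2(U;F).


Ȟ^0 ≅ 0, Ȟ^1 ≅ Z/2 and Ȟ^2 ≅ 0

cover nerve:
  V12={q} V14={v} V23={r} V34={w}
C dims 4,4; δ0: rk 4, SNF 1^3·2
Ȟ^0: (4−4)−0=0 ⇒ 0
Ȟ^1: (4−0)−4=0 plus torsion [2] ⇒ Z/2
Ȟ^2: (0−0)−0=0 ⇒ 0


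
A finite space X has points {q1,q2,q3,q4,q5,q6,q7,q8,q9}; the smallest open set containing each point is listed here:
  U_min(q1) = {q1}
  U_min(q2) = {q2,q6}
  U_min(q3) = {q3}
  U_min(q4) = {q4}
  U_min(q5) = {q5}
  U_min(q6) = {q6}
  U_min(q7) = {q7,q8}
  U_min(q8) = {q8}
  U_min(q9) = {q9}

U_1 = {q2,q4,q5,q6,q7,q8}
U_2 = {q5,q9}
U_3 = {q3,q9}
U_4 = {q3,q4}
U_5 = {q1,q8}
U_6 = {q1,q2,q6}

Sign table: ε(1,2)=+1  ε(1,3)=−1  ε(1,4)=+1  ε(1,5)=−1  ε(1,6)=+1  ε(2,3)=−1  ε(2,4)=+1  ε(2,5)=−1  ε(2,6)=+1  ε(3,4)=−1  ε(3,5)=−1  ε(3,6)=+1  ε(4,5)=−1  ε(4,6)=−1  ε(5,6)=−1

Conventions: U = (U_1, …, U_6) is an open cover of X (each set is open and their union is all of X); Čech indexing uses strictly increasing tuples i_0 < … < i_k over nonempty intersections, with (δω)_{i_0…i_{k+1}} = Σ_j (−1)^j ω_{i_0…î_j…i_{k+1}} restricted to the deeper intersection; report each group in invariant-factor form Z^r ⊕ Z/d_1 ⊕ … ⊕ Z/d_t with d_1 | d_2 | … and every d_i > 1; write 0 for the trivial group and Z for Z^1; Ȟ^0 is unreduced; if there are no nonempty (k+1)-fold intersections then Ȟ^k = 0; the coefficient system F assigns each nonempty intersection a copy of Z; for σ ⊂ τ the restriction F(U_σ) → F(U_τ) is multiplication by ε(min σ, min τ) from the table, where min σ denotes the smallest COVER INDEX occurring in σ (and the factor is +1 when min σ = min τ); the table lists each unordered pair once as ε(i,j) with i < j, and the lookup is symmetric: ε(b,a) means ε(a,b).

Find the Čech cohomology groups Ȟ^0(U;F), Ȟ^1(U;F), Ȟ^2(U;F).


nerve simplices:
  U12={q5} U14={q4} U15={q8} U16={q2,q6} U23={q9} U34={q3} U56={q1}
C dims 6,7; δ0: rk 5, SNF 1^5
degree 0: 6−5−0 = 1 → Ȟ^0 ≅ Z
degree 1: 7−0−5 = 2 → Ȟ^1 ≅ Z^2
degree 2: 0−0−0 = 0 → Ȟ^2 ≅ 0

Ȟ^0 = Z; Ȟ^1 = Z^2; Ȟ^2 = 0


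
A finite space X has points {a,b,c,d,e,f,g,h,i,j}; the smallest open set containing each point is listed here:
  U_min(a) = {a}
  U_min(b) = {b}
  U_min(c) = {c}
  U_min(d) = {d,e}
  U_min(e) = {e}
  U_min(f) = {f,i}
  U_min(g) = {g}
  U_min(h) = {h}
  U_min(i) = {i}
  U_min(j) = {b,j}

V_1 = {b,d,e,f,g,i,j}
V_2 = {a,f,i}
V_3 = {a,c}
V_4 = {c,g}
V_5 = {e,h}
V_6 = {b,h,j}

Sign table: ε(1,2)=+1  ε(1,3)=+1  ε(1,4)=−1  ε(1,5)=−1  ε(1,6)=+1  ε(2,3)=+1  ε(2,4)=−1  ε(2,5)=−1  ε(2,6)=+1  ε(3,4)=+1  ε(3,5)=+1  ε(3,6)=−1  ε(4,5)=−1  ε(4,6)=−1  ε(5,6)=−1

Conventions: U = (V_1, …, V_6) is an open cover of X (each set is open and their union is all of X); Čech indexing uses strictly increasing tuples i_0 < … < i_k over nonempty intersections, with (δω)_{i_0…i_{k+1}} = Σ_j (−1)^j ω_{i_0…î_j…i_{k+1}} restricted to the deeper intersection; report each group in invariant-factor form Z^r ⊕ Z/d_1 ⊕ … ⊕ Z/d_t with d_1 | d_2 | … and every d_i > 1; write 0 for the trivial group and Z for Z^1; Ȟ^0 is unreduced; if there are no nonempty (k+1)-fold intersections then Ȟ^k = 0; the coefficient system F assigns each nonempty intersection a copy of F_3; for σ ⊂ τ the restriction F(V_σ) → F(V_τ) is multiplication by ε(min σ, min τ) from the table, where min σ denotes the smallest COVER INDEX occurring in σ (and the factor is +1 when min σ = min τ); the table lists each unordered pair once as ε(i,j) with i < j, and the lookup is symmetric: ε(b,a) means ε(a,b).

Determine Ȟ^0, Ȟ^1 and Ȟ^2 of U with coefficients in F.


Ȟ^0 ≅ 0,  Ȟ^1 ≅ Z/3,  Ȟ^2 ≅ 0

cover nerve:
  V12={f,i} V14={g} V15={e} V16={b,j} V23={a} V34={c} V56={h}
C dims 6,7; δ0: rk_F3 6
Ȟ^0: (6−6)−0=0 ⇒ 0
Ȟ^1: (7−0)−6=1 ⇒ Z/3
Ȟ^2: (0−0)−0=0 ⇒ 0


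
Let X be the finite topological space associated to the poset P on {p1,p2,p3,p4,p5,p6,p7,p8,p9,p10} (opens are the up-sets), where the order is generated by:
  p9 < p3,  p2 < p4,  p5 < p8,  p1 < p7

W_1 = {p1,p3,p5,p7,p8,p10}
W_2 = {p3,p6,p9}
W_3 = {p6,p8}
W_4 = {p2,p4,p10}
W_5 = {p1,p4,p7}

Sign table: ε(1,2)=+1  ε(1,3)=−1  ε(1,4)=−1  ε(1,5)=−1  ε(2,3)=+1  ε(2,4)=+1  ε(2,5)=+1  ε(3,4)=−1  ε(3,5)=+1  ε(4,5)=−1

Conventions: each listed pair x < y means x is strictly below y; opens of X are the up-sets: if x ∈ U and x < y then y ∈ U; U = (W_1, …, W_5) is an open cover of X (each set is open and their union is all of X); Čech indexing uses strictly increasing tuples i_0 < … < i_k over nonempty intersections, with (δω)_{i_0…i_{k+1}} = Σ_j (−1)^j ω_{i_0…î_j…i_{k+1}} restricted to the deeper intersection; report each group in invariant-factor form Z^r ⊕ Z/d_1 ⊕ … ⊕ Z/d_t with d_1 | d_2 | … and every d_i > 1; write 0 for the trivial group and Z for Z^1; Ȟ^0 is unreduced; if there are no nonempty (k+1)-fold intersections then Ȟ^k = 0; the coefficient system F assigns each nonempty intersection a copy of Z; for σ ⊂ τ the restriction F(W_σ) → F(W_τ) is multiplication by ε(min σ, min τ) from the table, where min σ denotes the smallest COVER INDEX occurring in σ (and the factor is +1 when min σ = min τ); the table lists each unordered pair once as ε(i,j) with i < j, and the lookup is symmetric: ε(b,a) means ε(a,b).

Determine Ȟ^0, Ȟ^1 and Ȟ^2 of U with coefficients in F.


Ȟ^0 = 0; Ȟ^1 = Z ⊕ Z/2; Ȟ^2 = 0

intersection data:
  W12={p3} W13={p8} W14={p10} W15={p1,p7} W23={p6} W45={p4}
C dims 5,6; δ0: rk 5, SNF 1^4·2
Ȟ^0 = (5 − 5) − 0 = 0, so Ȟ^0 ≅ 0
Ȟ^1 = (6 − 0) − 5 = 1 plus torsion [2], so Ȟ^1 ≅ Z ⊕ Z/2
Ȟ^2 = (0 − 0) − 0 = 0, so Ȟ^2 ≅ 0


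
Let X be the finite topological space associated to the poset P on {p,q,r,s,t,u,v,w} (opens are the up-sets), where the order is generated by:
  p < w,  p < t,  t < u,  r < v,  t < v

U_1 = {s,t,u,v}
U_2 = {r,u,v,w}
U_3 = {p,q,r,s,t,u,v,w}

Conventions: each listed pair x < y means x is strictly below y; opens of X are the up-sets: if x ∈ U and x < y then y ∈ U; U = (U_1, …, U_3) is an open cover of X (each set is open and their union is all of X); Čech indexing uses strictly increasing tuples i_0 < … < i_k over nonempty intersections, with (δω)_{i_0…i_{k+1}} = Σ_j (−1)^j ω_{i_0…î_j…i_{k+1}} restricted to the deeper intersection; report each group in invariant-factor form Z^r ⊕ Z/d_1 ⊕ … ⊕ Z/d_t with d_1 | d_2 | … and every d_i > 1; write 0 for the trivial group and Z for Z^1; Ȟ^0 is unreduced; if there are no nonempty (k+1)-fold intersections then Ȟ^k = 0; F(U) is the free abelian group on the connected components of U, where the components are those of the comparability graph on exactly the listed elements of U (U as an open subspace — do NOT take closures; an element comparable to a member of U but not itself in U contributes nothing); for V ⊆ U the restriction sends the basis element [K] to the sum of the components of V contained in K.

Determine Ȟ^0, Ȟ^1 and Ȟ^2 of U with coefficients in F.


Ȟ^0(U;F) ≅ Z^3; Ȟ^1(U;F) ≅ 0; Ȟ^2(U;F) ≅ 0

nerve simplices:
  U12={u,v} U13={s,t,u,v} U23={r,u,v,w}
  U123={u,v}
components per intersection:
  U1: {s} {t,u,v}
  U2: {r,v} {u} {w}
  U3: {p,r,t,u,v,w} {q} {s}
  U12: {u} {v}
  U13: {s} {t,u,v}
  U23: {r,v} {u} {w}
  U123: {u} {v}
C dims 8,7,2; δ0: rk 5, SNF 1^5; δ1: rk 2, SNF 1^2
degree 0: 8−5−0 = 3 → Ȟ^0 ≅ Z^3
degree 1: 7−2−5 = 0 → Ȟ^1 ≅ 0
degree 2: 2−0−2 = 0 → Ȟ^2 ≅ 0
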